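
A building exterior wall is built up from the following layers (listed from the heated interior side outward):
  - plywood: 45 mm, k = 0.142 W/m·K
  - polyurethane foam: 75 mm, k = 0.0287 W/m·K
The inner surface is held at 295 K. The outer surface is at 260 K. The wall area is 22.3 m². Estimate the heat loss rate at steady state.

Series thermal resistances:
R_plywood = L/(kA) = 0.045/(0.142×22.3) = 0.01421 K/W
R_polyurethane foam = L/(kA) = 0.075/(0.0287×22.3) = 0.1172 K/W
R_total = 0.1314 K/W
Q = ΔT / R_total = 35 / 0.1314

Q ≈ 266 W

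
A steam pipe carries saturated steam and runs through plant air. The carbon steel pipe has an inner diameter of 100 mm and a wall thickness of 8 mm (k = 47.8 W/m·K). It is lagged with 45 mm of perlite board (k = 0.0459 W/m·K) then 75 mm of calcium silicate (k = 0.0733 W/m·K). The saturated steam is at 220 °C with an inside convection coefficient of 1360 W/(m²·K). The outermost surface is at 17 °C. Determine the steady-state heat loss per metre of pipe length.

q′ ≈ 63.8 W/m

Radial resistances (cylindrical: R_cond = ln(r_o/r_i)/(2πkL), R_conv = 1/(h·2πrL)):
R_inner film = 1/(h_i·2πr₁L) = 1/(1360×2π×0.05×1) = 0.002341 K/W
R_carbon steel pipe wall = ln(58/50)/(2π×47.8×1) = 4.942×10^-4 K/W
R_perlite board = ln(103/58)/(2π×0.0459×1) = 1.991 K/W
R_calcium silicate = ln(178/103)/(2π×0.0733×1) = 1.188 K/W
R_total = 3.182 K/W
Q = ΔT/R_total = 203/3.182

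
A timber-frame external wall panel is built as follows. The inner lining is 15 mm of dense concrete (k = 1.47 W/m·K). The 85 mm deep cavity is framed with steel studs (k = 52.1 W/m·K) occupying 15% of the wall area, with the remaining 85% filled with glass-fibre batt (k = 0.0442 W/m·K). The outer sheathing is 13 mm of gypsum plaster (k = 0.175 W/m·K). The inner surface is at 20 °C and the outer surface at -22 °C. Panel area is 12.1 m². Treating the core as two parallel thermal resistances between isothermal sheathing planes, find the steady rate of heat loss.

Q ≈ 5330 W

Sheathing layers in series; stud and cavity paths in parallel between them.
R_inner = 0.015/(1.47×12.1) = 8.433×10^-4 K/W
R_stud  = 0.085/(52.1×0.15×12.1) = 8.989×10^-4 K/W
R_cav   = 0.085/(0.0442×0.85×12.1) = 0.187 K/W
1/R_core = 1/R_stud + 1/R_cav → R_core = 8.946×10^-4 K/W
R_outer = 0.013/(0.175×12.1) = 0.006139 K/W
R_total = 0.007877 K/W
Q = ΔT/R_total = 42/0.007877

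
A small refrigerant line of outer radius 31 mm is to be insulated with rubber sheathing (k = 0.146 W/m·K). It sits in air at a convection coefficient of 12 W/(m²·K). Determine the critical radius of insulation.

For a cylinder r_cr = k/h = 0.146/12
r_cr = 12.2 mm; since the bare radius (31 mm) is above r_cr, any added insulation will reduce heat loss.

r_cr ≈ 12.2 mm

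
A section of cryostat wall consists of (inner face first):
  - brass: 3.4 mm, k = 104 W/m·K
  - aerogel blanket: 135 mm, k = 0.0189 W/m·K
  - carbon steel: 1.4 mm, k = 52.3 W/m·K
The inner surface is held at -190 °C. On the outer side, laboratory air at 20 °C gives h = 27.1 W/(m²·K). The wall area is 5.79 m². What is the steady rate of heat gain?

Q ≈ 169 W

Model the wall as resistances in series:
R_brass = L/(kA) = 0.0034/(104×5.79) = 5.646×10^-6 K/W
R_aerogel blanket = L/(kA) = 0.135/(0.0189×5.79) = 1.234 K/W
R_carbon steel = L/(kA) = 0.0014/(52.3×5.79) = 4.623×10^-6 K/W
R_outer film = 1/(h_o·A) = 1/(27.1×5.79) = 0.006373 K/W
R_total = 1.24 K/W
Q = ΔT / R_total = 210 / 1.24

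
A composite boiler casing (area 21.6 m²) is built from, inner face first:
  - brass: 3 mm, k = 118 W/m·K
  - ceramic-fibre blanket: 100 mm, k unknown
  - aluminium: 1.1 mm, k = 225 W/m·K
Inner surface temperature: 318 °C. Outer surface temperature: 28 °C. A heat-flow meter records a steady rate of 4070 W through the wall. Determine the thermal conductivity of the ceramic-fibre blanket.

k ≈ 0.065 W/(m·K)

Series thermal resistances:
R_brass = L/(kA) = 0.003/(118×21.6) = 1.177×10^-6 K/W
R_aluminium = L/(kA) = 0.0011/(225×21.6) = 2.263×10^-7 K/W
Sum of known resistances R_other = 1.403×10^-6 K/W
Total R = ΔT/Q = 290/4070 = 0.07125 K/W
R_ceramic-fibre blanket = R_total − R_other = 0.07125 K/W
k = L/(R·A) = 0.1/(0.07125×21.6)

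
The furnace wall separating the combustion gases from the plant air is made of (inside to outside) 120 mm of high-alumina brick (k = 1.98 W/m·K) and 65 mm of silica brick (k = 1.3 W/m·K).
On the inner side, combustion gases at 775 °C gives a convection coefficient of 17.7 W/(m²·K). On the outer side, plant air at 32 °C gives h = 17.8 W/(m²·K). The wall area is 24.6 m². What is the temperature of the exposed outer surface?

Thermal resistances in series:
R_inner film = 1/(h_i·A) = 1/(17.7×24.6) = 0.002297 K/W
R_high-alumina brick = L/(kA) = 0.12/(1.98×24.6) = 0.002464 K/W
R_silica brick = L/(kA) = 0.065/(1.3×24.6) = 0.002033 K/W
R_outer film = 1/(h_o·A) = 1/(17.8×24.6) = 0.002284 K/W
R_total = 0.009077 K/W;  Q = ΔT/R_total = 743/0.009077 = 81860 W
T_interface = T_inner − Q·ΣR(inner→interface) = 775 − 81900×0.006793

T ≈ 219 °C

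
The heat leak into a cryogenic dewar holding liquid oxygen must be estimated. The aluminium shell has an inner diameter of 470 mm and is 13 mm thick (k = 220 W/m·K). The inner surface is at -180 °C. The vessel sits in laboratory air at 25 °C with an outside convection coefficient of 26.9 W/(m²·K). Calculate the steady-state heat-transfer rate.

Each spherical layer contributes R = (1/r_i − 1/r_o)/(4πk):
R_aluminium shell = (1/0.235 − 1/0.248)/(4π×220) = 8.068×10^-5 K/W
R_outer film = 1/(h·4πr_o²) = 1/(26.9×4π×0.248²) = 0.0481 K/W
R_total = 0.04818 K/W
Q = ΔT/R_total = 205/0.04818

Q ≈ 4250 W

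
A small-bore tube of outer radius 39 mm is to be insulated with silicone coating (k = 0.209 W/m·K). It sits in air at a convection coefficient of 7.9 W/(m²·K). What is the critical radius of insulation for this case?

For a cylinder r_cr = k/h = 0.209/7.9
r_cr = 26.5 mm; since the bare radius (39 mm) is above r_cr, any added insulation will reduce heat loss.

r_cr ≈ 26.5 mm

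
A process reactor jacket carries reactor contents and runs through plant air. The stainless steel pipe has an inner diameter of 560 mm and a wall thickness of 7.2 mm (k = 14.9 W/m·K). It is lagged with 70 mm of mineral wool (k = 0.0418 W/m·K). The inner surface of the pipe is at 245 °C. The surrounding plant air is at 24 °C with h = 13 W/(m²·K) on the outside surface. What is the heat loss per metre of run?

q′ ≈ 255 W/m

Per-layer cylindrical resistances, series-summed:
R_stainless steel pipe wall = ln(287.2/280)/(2π×14.9×1) = 2.712×10^-4 K/W
R_mineral wool = ln(357.2/287.2)/(2π×0.0418×1) = 0.8305 K/W
R_outer film = 1/(h_o·2πr_oL) = 1/(13×2π×0.3572×1) = 0.03427 K/W
R_total = 0.865 K/W
Q = ΔT/R_total = 221/0.865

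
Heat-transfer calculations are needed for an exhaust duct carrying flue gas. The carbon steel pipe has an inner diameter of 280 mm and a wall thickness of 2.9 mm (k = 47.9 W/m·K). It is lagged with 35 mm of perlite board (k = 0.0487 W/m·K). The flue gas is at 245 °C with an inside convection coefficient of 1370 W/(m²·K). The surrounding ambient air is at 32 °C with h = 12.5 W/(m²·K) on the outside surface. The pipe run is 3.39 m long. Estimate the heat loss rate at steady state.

Q ≈ 916 W

Radial resistances (cylindrical: R_cond = ln(r_o/r_i)/(2πkL), R_conv = 1/(h·2πrL)):
R_inner film = 1/(h_i·2πr₁L) = 1/(1370×2π×0.14×3.39) = 2.448×10^-4 K/W
R_carbon steel pipe wall = ln(142.9/140)/(2π×47.9×3.39) = 2.01×10^-5 K/W
R_perlite board = ln(177.9/142.9)/(2π×0.0487×3.39) = 0.2112 K/W
R_outer film = 1/(h_o·2πr_oL) = 1/(12.5×2π×0.1779×3.39) = 0.02111 K/W
R_total = 0.2326 K/W
Q = ΔT/R_total = 213/0.2326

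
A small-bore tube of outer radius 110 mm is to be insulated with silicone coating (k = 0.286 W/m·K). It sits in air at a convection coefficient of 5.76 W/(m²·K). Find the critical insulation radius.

For a cylinder r_cr = k/h = 0.286/5.76
r_cr = 49.7 mm; since the bare radius (110 mm) is above r_cr, any added insulation will reduce heat loss.

r_cr ≈ 49.7 mm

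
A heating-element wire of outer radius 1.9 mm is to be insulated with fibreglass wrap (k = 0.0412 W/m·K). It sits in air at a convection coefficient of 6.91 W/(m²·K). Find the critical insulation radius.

For a cylinder r_cr = k/h = 0.0412/6.91
r_cr = 5.96 mm; since the bare radius (1.9 mm) is below r_cr, adding a thin layer of insulation will *increase* heat loss.

r_cr ≈ 5.96 mm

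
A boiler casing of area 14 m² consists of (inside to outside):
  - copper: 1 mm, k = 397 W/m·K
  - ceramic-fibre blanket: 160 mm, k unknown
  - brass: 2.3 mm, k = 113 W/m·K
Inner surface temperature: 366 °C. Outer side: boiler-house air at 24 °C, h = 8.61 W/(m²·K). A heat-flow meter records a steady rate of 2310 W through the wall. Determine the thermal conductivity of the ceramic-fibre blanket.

Using the resistance-network approach (series):
R_copper = L/(kA) = 0.001/(397×14) = 1.799×10^-7 K/W
R_brass = L/(kA) = 0.0023/(113×14) = 1.454×10^-6 K/W
R_outer film = 1/(h_o·A) = 1/(8.61×14) = 0.008296 K/W
Sum of known resistances R_other = 0.008298 K/W
Total R = ΔT/Q = 342/2310 = 0.1481 K/W
R_ceramic-fibre blanket = R_total − R_other = 0.1398 K/W
k = L/(R·A) = 0.16/(0.1398×14)

k ≈ 0.0818 W/(m·K)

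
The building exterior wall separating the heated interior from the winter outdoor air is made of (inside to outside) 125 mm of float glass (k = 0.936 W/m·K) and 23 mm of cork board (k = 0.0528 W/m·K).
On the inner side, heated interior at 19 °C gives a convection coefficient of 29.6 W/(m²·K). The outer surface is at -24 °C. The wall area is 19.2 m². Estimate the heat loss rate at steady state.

Series thermal resistances:
R_inner film = 1/(h_i·A) = 1/(29.6×19.2) = 0.00176 K/W
R_float glass = L/(kA) = 0.125/(0.936×19.2) = 0.006956 K/W
R_cork board = L/(kA) = 0.023/(0.0528×19.2) = 0.02269 K/W
R_total = 0.0314 K/W
Q = ΔT / R_total = 43 / 0.0314

Q ≈ 1370 W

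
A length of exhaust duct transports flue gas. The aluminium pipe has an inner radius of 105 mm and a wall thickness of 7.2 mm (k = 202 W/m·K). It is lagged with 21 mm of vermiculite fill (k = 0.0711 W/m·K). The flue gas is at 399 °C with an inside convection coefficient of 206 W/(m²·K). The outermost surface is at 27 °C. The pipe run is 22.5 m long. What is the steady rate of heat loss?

Q ≈ 21400 W

Per-layer cylindrical resistances, series-summed:
R_inner film = 1/(h_i·2πr₁L) = 1/(206×2π×0.105×22.5) = 3.27×10^-4 K/W
R_aluminium pipe wall = ln(112.2/105)/(2π×202×22.5) = 2.322×10^-6 K/W
R_vermiculite fill = ln(133.2/112.2)/(2π×0.0711×22.5) = 0.01707 K/W
R_total = 0.0174 K/W
Q = ΔT/R_total = 372/0.0174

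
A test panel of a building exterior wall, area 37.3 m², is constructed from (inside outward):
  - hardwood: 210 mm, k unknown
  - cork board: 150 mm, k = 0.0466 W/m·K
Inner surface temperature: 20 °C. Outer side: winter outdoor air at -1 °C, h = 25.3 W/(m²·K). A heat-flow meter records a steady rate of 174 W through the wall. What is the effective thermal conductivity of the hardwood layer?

k ≈ 0.169 W/(m·K)

Thermal resistances in series:
R_cork board = L/(kA) = 0.15/(0.0466×37.3) = 0.0863 K/W
R_outer film = 1/(h_o·A) = 1/(25.3×37.3) = 0.00106 K/W
Sum of known resistances R_other = 0.08736 K/W
Total R = ΔT/Q = 21/174 = 0.1207 K/W
R_hardwood = R_total − R_other = 0.03333 K/W
k = L/(R·A) = 0.21/(0.03333×37.3)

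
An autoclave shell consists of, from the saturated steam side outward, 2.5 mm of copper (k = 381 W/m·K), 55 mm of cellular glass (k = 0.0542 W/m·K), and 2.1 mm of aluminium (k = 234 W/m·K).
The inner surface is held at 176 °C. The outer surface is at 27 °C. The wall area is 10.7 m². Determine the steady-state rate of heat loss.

Using the resistance-network approach (series):
R_copper = L/(kA) = 0.0025/(381×10.7) = 6.132×10^-7 K/W
R_cellular glass = L/(kA) = 0.055/(0.0542×10.7) = 0.09484 K/W
R_aluminium = L/(kA) = 0.0021/(234×10.7) = 8.387×10^-7 K/W
R_total = 0.09484 K/W
Q = ΔT / R_total = 149 / 0.09484

Q ≈ 1570 W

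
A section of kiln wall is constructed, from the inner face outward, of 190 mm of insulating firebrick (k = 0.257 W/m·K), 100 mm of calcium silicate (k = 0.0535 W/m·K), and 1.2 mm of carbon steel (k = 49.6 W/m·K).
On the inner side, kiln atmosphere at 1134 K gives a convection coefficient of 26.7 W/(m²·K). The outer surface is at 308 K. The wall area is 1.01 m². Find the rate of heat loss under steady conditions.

Treating each layer as a thermal resistance in series:
R_inner film = 1/(h_i·A) = 1/(26.7×1.01) = 0.03708 K/W
R_insulating firebrick = L/(kA) = 0.19/(0.257×1.01) = 0.732 K/W
R_calcium silicate = L/(kA) = 0.1/(0.0535×1.01) = 1.851 K/W
R_carbon steel = L/(kA) = 0.0012/(49.6×1.01) = 2.395×10^-5 K/W
R_total = 2.62 K/W
Q = ΔT / R_total = 826 / 2.62

Q ≈ 315 W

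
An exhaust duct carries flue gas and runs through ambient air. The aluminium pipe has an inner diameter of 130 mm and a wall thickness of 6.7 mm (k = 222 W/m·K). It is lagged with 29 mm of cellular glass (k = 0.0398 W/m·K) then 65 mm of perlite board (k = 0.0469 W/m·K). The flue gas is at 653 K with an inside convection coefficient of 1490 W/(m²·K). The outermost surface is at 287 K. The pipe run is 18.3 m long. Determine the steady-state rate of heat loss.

Per-layer cylindrical resistances, series-summed:
R_inner film = 1/(h_i·2πr₁L) = 1/(1490×2π×0.065×18.3) = 8.98×10^-5 K/W
R_aluminium pipe wall = ln(71.7/65)/(2π×222×18.3) = 3.843×10^-6 K/W
R_cellular glass = ln(100.7/71.7)/(2π×0.0398×18.3) = 0.07422 K/W
R_perlite board = ln(165.7/100.7)/(2π×0.0469×18.3) = 0.09235 K/W
R_total = 0.1667 K/W
Q = ΔT/R_total = 366/0.1667

Q ≈ 2200 W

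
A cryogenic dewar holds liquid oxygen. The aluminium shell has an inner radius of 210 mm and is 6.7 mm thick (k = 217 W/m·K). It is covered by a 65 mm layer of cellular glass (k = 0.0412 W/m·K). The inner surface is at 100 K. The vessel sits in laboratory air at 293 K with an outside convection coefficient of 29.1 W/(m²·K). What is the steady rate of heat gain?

Q ≈ 92.3 W

Radial (spherical) resistances in series:
R_aluminium shell = (1/0.21 − 1/0.2167)/(4π×217) = 5.399×10^-5 K/W
R_cellular glass = (1/0.2167 − 1/0.2817)/(4π×0.0412) = 2.057 K/W
R_outer film = 1/(h·4πr_o²) = 1/(29.1×4π×0.2817²) = 0.03446 K/W
R_total = 2.091 K/W
Q = ΔT/R_total = 193/2.091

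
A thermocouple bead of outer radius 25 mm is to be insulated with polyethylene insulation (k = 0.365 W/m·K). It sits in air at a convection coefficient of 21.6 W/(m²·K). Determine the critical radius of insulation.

r_cr ≈ 33.8 mm

For a sphere r_cr = 2k/h = 2×0.365/21.6
r_cr = 33.8 mm; since the bare radius (25 mm) is below r_cr, adding a thin layer of insulation will *increase* heat loss.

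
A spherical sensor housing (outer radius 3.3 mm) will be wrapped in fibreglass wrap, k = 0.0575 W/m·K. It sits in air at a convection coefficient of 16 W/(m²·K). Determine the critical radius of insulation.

For a sphere r_cr = 2k/h = 2×0.0575/16
r_cr = 7.19 mm; since the bare radius (3.3 mm) is below r_cr, adding a thin layer of insulation will *increase* heat loss.

r_cr ≈ 7.19 mm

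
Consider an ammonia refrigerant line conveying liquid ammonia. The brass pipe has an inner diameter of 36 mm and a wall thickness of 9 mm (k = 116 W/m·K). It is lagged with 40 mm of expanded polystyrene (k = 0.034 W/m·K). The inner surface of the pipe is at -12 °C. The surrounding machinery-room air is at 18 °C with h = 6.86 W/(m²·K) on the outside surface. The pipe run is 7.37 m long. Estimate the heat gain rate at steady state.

Per-layer cylindrical resistances, series-summed:
R_brass pipe wall = ln(27/18)/(2π×116×7.37) = 7.548×10^-5 K/W
R_expanded polystyrene = ln(67/27)/(2π×0.034×7.37) = 0.5773 K/W
R_outer film = 1/(h_o·2πr_oL) = 1/(6.86×2π×0.067×7.37) = 0.04698 K/W
R_total = 0.6243 K/W
Q = ΔT/R_total = 30/0.6243

Q ≈ 48.1 W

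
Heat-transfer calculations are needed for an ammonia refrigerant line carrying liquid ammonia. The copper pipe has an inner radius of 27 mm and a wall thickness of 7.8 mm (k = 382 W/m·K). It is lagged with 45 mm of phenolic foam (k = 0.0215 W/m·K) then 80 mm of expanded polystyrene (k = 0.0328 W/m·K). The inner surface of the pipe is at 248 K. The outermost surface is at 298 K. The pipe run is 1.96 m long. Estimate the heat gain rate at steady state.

Q ≈ 10.3 W

For a radial system each layer contributes R = ln(r_out/r_in)/(2πkL); films add R = 1/(hA).
R_copper pipe wall = ln(34.8/27)/(2π×382×1.96) = 5.395×10^-5 K/W
R_phenolic foam = ln(79.8/34.8)/(2π×0.0215×1.96) = 3.134 K/W
R_expanded polystyrene = ln(159.8/79.8)/(2π×0.0328×1.96) = 1.719 K/W
R_total = 4.854 K/W
Q = ΔT/R_total = 50/4.854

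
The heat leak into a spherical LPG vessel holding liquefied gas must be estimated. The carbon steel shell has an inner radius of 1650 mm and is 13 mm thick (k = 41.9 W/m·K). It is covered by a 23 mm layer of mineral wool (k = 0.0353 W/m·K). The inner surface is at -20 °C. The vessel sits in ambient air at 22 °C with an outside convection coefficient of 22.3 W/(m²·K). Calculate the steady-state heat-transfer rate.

Spherical conduction: R = (1/r_in − 1/r_out)/(4πk) per layer; series-sum.
R_carbon steel shell = (1/1.65 − 1/1.663)/(4π×41.9) = 8.998×10^-6 K/W
R_mineral wool = (1/1.663 − 1/1.686)/(4π×0.0353) = 0.01849 K/W
R_outer film = 1/(h·4πr_o²) = 1/(22.3×4π×1.686²) = 0.001255 K/W
R_total = 0.01976 K/W
Q = ΔT/R_total = 42/0.01976

Q ≈ 2130 W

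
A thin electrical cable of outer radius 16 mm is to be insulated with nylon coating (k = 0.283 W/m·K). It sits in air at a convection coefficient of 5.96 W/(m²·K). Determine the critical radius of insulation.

r_cr ≈ 47.5 mm

For a cylinder r_cr = k/h = 0.283/5.96
r_cr = 47.5 mm; since the bare radius (16 mm) is below r_cr, adding a thin layer of insulation will *increase* heat loss.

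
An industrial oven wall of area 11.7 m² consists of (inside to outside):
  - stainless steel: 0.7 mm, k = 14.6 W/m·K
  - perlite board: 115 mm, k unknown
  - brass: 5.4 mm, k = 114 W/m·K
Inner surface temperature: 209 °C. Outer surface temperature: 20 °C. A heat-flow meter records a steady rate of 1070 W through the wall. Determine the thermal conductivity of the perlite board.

k ≈ 0.0556 W/(m·K)

Thermal resistances in series:
R_stainless steel = L/(kA) = 0.0007/(14.6×11.7) = 4.098×10^-6 K/W
R_brass = L/(kA) = 0.0054/(114×11.7) = 4.049×10^-6 K/W
Sum of known resistances R_other = 8.146×10^-6 K/W
Total R = ΔT/Q = 189/1070 = 0.1766 K/W
R_perlite board = R_total − R_other = 0.1766 K/W
k = L/(R·A) = 0.115/(0.1766×11.7)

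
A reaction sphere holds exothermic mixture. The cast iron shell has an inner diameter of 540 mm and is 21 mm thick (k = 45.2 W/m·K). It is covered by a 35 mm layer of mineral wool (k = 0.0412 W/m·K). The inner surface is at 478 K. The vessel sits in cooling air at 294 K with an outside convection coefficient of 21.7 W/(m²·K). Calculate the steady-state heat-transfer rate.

Q ≈ 246 W

Radial (spherical) resistances in series:
R_cast iron shell = (1/0.27 − 1/0.291)/(4π×45.2) = 4.706×10^-4 K/W
R_mineral wool = (1/0.291 − 1/0.326)/(4π×0.0412) = 0.7126 K/W
R_outer film = 1/(h·4πr_o²) = 1/(21.7×4π×0.326²) = 0.03451 K/W
R_total = 0.7476 K/W
Q = ΔT/R_total = 184/0.7476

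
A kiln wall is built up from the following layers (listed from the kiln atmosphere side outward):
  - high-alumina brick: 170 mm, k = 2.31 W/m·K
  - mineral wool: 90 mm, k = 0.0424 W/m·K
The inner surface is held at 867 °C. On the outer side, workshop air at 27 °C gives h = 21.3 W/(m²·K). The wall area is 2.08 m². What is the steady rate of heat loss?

Q ≈ 779 W

Using the resistance-network approach (series):
R_high-alumina brick = L/(kA) = 0.17/(2.31×2.08) = 0.03538 K/W
R_mineral wool = L/(kA) = 0.09/(0.0424×2.08) = 1.021 K/W
R_outer film = 1/(h_o·A) = 1/(21.3×2.08) = 0.02257 K/W
R_total = 1.078 K/W
Q = ΔT / R_total = 840 / 1.078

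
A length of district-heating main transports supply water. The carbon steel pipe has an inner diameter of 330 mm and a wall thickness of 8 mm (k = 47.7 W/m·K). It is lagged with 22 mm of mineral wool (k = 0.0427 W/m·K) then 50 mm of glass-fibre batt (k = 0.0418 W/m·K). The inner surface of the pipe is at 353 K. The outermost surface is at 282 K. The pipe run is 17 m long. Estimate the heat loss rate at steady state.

Q ≈ 918 W

Treating each annulus and film as a series resistance:
R_carbon steel pipe wall = ln(173/165)/(2π×47.7×17) = 9.293×10^-6 K/W
R_mineral wool = ln(195/173)/(2π×0.0427×17) = 0.02625 K/W
R_glass-fibre batt = ln(245/195)/(2π×0.0418×17) = 0.05112 K/W
R_total = 0.07738 K/W
Q = ΔT/R_total = 71/0.07738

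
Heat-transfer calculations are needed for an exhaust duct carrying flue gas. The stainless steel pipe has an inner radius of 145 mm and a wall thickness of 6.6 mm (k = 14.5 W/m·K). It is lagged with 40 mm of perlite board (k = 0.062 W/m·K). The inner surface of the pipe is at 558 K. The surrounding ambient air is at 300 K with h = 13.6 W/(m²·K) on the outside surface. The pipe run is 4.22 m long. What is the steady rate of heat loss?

Q ≈ 1640 W

Cylindrical conduction, so R = ln(r₂/r₁)/(2πkL) per layer, in series:
R_stainless steel pipe wall = ln(151.6/145)/(2π×14.5×4.22) = 1.158×10^-4 K/W
R_perlite board = ln(191.6/151.6)/(2π×0.062×4.22) = 0.1424 K/W
R_outer film = 1/(h_o·2πr_oL) = 1/(13.6×2π×0.1916×4.22) = 0.01447 K/W
R_total = 0.157 K/W
Q = ΔT/R_total = 258/0.157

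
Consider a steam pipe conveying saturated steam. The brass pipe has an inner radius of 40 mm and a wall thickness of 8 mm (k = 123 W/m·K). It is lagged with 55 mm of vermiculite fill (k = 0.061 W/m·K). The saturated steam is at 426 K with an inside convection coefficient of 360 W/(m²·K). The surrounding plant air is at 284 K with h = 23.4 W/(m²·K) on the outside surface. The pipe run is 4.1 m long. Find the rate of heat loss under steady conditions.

Q ≈ 281 W

Cylindrical conduction, so R = ln(r₂/r₁)/(2πkL) per layer, in series:
R_inner film = 1/(h_i·2πr₁L) = 1/(360×2π×0.04×4.1) = 0.002696 K/W
R_brass pipe wall = ln(48/40)/(2π×123×4.1) = 5.754×10^-5 K/W
R_vermiculite fill = ln(103/48)/(2π×0.061×4.1) = 0.4859 K/W
R_outer film = 1/(h_o·2πr_oL) = 1/(23.4×2π×0.103×4.1) = 0.01611 K/W
R_total = 0.5047 K/W
Q = ΔT/R_total = 142/0.5047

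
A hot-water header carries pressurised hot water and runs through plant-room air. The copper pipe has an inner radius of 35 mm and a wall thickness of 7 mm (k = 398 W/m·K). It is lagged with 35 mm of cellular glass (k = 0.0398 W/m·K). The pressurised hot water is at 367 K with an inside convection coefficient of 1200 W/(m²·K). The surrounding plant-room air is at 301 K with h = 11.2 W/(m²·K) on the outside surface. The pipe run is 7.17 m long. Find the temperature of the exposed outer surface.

Per-layer cylindrical resistances, series-summed:
R_inner film = 1/(h_i·2πr₁L) = 1/(1200×2π×0.035×7.17) = 5.285×10^-4 K/W
R_copper pipe wall = ln(42/35)/(2π×398×7.17) = 1.017×10^-5 K/W
R_cellular glass = ln(77/42)/(2π×0.0398×7.17) = 0.3381 K/W
R_outer film = 1/(h_o·2πr_oL) = 1/(11.2×2π×0.077×7.17) = 0.02574 K/W
R_total = 0.3643 K/W
Q = ΔT/R_total = 66/0.3643
Q = 181 W
T_interface = T_inner − Q·ΣR(inner→interface) = 367 − 181×0.3386

T ≈ 306 K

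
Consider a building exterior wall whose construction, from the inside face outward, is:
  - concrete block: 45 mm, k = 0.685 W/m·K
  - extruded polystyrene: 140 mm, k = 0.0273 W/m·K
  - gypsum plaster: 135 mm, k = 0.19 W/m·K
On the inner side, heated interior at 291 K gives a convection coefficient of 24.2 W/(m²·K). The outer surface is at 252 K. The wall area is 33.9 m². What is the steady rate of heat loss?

Q ≈ 222 W

Treating each layer as a thermal resistance in series:
R_inner film = 1/(h_i·A) = 1/(24.2×33.9) = 0.001219 K/W
R_concrete block = L/(kA) = 0.045/(0.685×33.9) = 0.001938 K/W
R_extruded polystyrene = L/(kA) = 0.14/(0.0273×33.9) = 0.1513 K/W
R_gypsum plaster = L/(kA) = 0.135/(0.19×33.9) = 0.02096 K/W
R_total = 0.1754 K/W
Q = ΔT / R_total = 39 / 0.1754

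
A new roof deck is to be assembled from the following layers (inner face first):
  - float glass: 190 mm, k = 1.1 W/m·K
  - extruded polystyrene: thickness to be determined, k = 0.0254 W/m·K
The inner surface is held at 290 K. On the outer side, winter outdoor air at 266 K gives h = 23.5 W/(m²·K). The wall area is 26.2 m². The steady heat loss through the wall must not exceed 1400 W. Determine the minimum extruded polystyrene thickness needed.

Using the resistance-network approach (series):
R_float glass = L/(kA) = 0.19/(1.1×26.2) = 0.006593 K/W
R_outer film = 1/(h_o·A) = 1/(23.5×26.2) = 0.001624 K/W
Sum of the known resistances R_other = 0.008217 K/W
Required total resistance R_tot = ΔT/Q_allow = 24/1400 = 0.01714 K/W
R_extruded polystyrene = R_tot − R_other = 0.008926 K/W
L = R·k·A = 0.008926×0.0254×26.2

L ≈ 5.94 mm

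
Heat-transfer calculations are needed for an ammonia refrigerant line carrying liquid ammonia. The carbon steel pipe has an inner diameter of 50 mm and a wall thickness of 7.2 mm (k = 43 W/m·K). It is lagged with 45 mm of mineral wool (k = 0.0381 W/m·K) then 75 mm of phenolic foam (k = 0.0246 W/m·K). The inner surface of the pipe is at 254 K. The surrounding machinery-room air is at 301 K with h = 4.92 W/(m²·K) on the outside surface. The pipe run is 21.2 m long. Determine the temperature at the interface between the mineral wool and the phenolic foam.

Radial resistances (cylindrical: R_cond = ln(r_o/r_i)/(2πkL), R_conv = 1/(h·2πrL)):
R_carbon steel pipe wall = ln(32.2/25)/(2π×43×21.2) = 4.419×10^-5 K/W
R_mineral wool = ln(77.2/32.2)/(2π×0.0381×21.2) = 0.1723 K/W
R_phenolic foam = ln(152.2/77.2)/(2π×0.0246×21.2) = 0.2072 K/W
R_outer film = 1/(h_o·2πr_oL) = 1/(4.92×2π×0.1522×21.2) = 0.01003 K/W
R_total = 0.3895 K/W
Q = ΔT/R_total = 47/0.3895
Q = 121 W
T_interface = T_inner + Q·ΣR(inner→interface) = 254 + 121×0.1723

T ≈ 275 K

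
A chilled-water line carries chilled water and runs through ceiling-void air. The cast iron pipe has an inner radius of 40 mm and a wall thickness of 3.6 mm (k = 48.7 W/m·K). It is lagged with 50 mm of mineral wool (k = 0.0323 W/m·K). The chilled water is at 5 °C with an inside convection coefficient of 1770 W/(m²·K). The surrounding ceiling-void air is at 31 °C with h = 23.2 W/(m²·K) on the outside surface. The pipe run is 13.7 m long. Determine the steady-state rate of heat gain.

Treating each annulus and film as a series resistance:
R_inner film = 1/(h_i·2πr₁L) = 1/(1770×2π×0.04×13.7) = 1.641×10^-4 K/W
R_cast iron pipe wall = ln(43.6/40)/(2π×48.7×13.7) = 2.056×10^-5 K/W
R_mineral wool = ln(93.6/43.6)/(2π×0.0323×13.7) = 0.2748 K/W
R_outer film = 1/(h_o·2πr_oL) = 1/(23.2×2π×0.0936×13.7) = 0.00535 K/W
R_total = 0.2803 K/W
Q = ΔT/R_total = 26/0.2803

Q ≈ 92.8 W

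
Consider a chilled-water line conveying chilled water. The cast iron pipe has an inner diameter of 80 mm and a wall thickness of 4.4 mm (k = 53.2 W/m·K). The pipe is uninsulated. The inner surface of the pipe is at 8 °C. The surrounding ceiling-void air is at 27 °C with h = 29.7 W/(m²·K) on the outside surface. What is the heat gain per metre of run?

Treating each annulus and film as a series resistance:
R_cast iron pipe wall = ln(44.4/40)/(2π×53.2×1) = 3.122×10^-4 K/W
R_outer film = 1/(h_o·2πr_oL) = 1/(29.7×2π×0.0444×1) = 0.1207 K/W
R_total = 0.121 K/W
Q = ΔT/R_total = 19/0.121

q′ ≈ 157 W/m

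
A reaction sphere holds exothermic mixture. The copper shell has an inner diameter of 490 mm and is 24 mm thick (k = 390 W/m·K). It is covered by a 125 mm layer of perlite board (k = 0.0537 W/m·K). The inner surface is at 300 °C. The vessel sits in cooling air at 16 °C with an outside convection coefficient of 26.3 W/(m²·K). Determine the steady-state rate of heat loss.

For a spherical shell R = (1/r₁ − 1/r₂)/(4πk); film R = 1/(h·4πr²). In series:
R_copper shell = (1/0.245 − 1/0.269)/(4π×390) = 7.431×10^-5 K/W
R_perlite board = (1/0.269 − 1/0.394)/(4π×0.0537) = 1.748 K/W
R_outer film = 1/(h·4πr_o²) = 1/(26.3×4π×0.394²) = 0.01949 K/W
R_total = 1.767 K/W
Q = ΔT/R_total = 284/1.767

Q ≈ 161 W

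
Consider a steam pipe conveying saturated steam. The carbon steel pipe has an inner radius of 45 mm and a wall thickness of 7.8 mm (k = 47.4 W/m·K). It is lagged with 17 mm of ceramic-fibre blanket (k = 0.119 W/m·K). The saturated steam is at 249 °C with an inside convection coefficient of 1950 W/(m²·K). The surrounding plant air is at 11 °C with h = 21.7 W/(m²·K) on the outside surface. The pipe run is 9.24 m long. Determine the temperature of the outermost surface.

Radial resistances (cylindrical: R_cond = ln(r_o/r_i)/(2πkL), R_conv = 1/(h·2πrL)):
R_inner film = 1/(h_i·2πr₁L) = 1/(1950×2π×0.045×9.24) = 1.963×10^-4 K/W
R_carbon steel pipe wall = ln(52.8/45)/(2π×47.4×9.24) = 5.809×10^-5 K/W
R_ceramic-fibre blanket = ln(69.8/52.8)/(2π×0.119×9.24) = 0.0404 K/W
R_outer film = 1/(h_o·2πr_oL) = 1/(21.7×2π×0.0698×9.24) = 0.01137 K/W
R_total = 0.05203 K/W
Q = ΔT/R_total = 238/0.05203
Q = 4570 W
T_interface = T_inner − Q·ΣR(inner→interface) = 249 − 4570×0.04066

T ≈ 63 °C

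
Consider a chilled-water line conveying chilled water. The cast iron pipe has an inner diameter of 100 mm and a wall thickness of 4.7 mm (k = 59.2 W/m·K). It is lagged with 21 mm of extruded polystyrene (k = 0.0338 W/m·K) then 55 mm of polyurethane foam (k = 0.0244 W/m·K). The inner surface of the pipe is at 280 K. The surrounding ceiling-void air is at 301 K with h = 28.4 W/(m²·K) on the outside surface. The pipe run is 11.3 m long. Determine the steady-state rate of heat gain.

Per-layer cylindrical resistances, series-summed:
R_cast iron pipe wall = ln(54.7/50)/(2π×59.2×11.3) = 2.137×10^-5 K/W
R_extruded polystyrene = ln(75.7/54.7)/(2π×0.0338×11.3) = 0.1354 K/W
R_polyurethane foam = ln(130.7/75.7)/(2π×0.0244×11.3) = 0.3152 K/W
R_outer film = 1/(h_o·2πr_oL) = 1/(28.4×2π×0.1307×11.3) = 0.003794 K/W
R_total = 0.4545 K/W
Q = ΔT/R_total = 21/0.4545

Q ≈ 46.2 W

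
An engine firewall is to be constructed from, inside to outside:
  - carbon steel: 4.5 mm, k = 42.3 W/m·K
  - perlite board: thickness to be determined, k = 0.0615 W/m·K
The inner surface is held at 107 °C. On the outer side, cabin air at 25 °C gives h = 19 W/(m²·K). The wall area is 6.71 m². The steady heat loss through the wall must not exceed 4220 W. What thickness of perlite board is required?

L ≈ 4.78 mm

Model the wall as resistances in series:
R_carbon steel = L/(kA) = 0.0045/(42.3×6.71) = 1.585×10^-5 K/W
R_outer film = 1/(h_o·A) = 1/(19×6.71) = 0.007844 K/W
Sum of the known resistances R_other = 0.00786 K/W
Required total resistance R_tot = ΔT/Q_allow = 82/4220 = 0.01943 K/W
R_perlite board = R_tot − R_other = 0.01157 K/W
L = R·k·A = 0.01157×0.0615×6.71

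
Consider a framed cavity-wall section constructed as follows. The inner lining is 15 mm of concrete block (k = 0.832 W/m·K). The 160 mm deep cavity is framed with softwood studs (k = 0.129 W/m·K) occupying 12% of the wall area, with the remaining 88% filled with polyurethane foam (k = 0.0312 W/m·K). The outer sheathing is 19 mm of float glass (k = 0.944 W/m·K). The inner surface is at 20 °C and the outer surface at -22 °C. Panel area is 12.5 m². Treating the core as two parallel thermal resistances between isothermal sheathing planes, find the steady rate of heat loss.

Sheathing layers in series; stud and cavity paths in parallel between them.
R_inner = 0.015/(0.832×12.5) = 0.001442 K/W
R_stud  = 0.16/(0.129×0.12×12.5) = 0.8269 K/W
R_cav   = 0.16/(0.0312×0.88×12.5) = 0.4662 K/W
1/R_core = 1/R_stud + 1/R_cav → R_core = 0.2981 K/W
R_outer = 0.019/(0.944×12.5) = 0.00161 K/W
R_total = 0.3012 K/W
Q = ΔT/R_total = 42/0.3012

Q ≈ 139 W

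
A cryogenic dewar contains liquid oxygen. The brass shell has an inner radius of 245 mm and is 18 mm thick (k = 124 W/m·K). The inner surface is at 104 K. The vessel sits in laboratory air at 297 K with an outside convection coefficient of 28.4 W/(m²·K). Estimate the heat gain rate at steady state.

For a spherical shell R = (1/r₁ − 1/r₂)/(4πk); film R = 1/(h·4πr²). In series:
R_brass shell = (1/0.245 − 1/0.263)/(4π×124) = 1.793×10^-4 K/W
R_outer film = 1/(h·4πr_o²) = 1/(28.4×4π×0.263²) = 0.04051 K/W
R_total = 0.04069 K/W
Q = ΔT/R_total = 193/0.04069

Q ≈ 4740 W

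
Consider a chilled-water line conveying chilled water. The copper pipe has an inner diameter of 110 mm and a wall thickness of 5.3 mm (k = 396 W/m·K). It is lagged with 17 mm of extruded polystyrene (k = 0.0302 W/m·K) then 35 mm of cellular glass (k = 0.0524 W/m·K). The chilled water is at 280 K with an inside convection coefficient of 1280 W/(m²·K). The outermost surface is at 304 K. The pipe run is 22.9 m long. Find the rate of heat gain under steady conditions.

For a radial system each layer contributes R = ln(r_out/r_in)/(2πkL); films add R = 1/(hA).
R_inner film = 1/(h_i·2πr₁L) = 1/(1280×2π×0.055×22.9) = 9.872×10^-5 K/W
R_copper pipe wall = ln(60.3/55)/(2π×396×22.9) = 1.615×10^-6 K/W
R_extruded polystyrene = ln(77.3/60.3)/(2π×0.0302×22.9) = 0.05716 K/W
R_cellular glass = ln(112.3/77.3)/(2π×0.0524×22.9) = 0.04954 K/W
R_total = 0.1068 K/W
Q = ΔT/R_total = 24/0.1068

Q ≈ 225 W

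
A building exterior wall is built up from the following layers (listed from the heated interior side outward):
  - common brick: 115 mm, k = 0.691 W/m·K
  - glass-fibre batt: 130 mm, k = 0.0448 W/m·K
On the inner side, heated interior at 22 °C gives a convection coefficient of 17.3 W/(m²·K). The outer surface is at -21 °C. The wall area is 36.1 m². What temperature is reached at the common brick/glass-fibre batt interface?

T ≈ 18.9 °C

Series thermal resistances:
R_inner film = 1/(h_i·A) = 1/(17.3×36.1) = 0.001601 K/W
R_common brick = L/(kA) = 0.115/(0.691×36.1) = 0.00461 K/W
R_glass-fibre batt = L/(kA) = 0.13/(0.0448×36.1) = 0.08038 K/W
R_total = 0.08659 K/W;  Q = ΔT/R_total = 43/0.08659 = 496.6 W
T_interface = T_inner − Q·ΣR(inner→interface) = 22 − 497×0.006211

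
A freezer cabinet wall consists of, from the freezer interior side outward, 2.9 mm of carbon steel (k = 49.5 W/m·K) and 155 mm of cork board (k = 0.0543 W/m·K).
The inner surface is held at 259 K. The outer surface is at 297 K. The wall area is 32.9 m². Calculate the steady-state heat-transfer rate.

Series thermal resistances:
R_carbon steel = L/(kA) = 0.0029/(49.5×32.9) = 1.781×10^-6 K/W
R_cork board = L/(kA) = 0.155/(0.0543×32.9) = 0.08676 K/W
R_total = 0.08677 K/W
Q = ΔT / R_total = 38 / 0.08677

Q ≈ 438 W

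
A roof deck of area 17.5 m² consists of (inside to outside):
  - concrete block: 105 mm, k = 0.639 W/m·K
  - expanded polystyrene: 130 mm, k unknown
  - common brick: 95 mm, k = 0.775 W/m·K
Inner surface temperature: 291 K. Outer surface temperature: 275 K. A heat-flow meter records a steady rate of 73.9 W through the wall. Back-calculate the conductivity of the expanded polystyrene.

Thermal resistances in series:
R_concrete block = L/(kA) = 0.105/(0.639×17.5) = 0.00939 K/W
R_common brick = L/(kA) = 0.095/(0.775×17.5) = 0.007005 K/W
Sum of known resistances R_other = 0.01639 K/W
Total R = ΔT/Q = 16/73.9 = 0.2165 K/W
R_expanded polystyrene = R_total − R_other = 0.2001 K/W
k = L/(R·A) = 0.13/(0.2001×17.5)

k ≈ 0.0371 W/(m·K)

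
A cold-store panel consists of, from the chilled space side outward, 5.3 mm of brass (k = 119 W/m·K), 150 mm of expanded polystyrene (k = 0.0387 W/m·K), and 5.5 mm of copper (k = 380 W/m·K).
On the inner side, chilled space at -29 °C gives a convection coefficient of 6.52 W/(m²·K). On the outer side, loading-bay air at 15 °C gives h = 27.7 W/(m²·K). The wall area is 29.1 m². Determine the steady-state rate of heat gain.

Q ≈ 315 W

Series thermal resistances:
R_inner film = 1/(h_i·A) = 1/(6.52×29.1) = 0.005271 K/W
R_brass = L/(kA) = 0.0053/(119×29.1) = 1.531×10^-6 K/W
R_expanded polystyrene = L/(kA) = 0.15/(0.0387×29.1) = 0.1332 K/W
R_copper = L/(kA) = 0.0055/(380×29.1) = 4.974×10^-7 K/W
R_outer film = 1/(h_o·A) = 1/(27.7×29.1) = 0.001241 K/W
R_total = 0.1397 K/W
Q = ΔT / R_total = 44 / 0.1397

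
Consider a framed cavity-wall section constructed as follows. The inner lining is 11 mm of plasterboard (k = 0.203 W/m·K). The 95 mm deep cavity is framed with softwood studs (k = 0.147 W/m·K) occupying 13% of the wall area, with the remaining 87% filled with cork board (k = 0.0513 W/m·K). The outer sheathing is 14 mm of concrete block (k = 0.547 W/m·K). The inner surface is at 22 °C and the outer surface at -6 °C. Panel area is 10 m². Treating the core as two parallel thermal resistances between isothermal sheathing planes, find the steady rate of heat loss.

Q ≈ 178 W

Sheathing layers in series; stud and cavity paths in parallel between them.
R_inner = 0.011/(0.203×10) = 0.005419 K/W
R_stud  = 0.095/(0.147×0.13×10) = 0.4971 K/W
R_cav   = 0.095/(0.0513×0.87×10) = 0.2129 K/W
1/R_core = 1/R_stud + 1/R_cav → R_core = 0.149 K/W
R_outer = 0.014/(0.547×10) = 0.002559 K/W
R_total = 0.157 K/W
Q = ΔT/R_total = 28/0.157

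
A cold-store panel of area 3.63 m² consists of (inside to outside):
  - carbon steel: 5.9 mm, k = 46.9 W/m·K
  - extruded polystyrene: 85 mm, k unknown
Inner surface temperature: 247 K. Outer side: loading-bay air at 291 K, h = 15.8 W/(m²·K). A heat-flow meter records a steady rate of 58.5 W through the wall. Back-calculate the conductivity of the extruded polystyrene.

k ≈ 0.0319 W/(m·K)

Using the resistance-network approach (series):
R_carbon steel = L/(kA) = 0.0059/(46.9×3.63) = 3.466×10^-5 K/W
R_outer film = 1/(h_o·A) = 1/(15.8×3.63) = 0.01744 K/W
Sum of known resistances R_other = 0.01747 K/W
Total R = ΔT/Q = 44/58.5 = 0.7521 K/W
R_extruded polystyrene = R_total − R_other = 0.7347 K/W
k = L/(R·A) = 0.085/(0.7347×3.63)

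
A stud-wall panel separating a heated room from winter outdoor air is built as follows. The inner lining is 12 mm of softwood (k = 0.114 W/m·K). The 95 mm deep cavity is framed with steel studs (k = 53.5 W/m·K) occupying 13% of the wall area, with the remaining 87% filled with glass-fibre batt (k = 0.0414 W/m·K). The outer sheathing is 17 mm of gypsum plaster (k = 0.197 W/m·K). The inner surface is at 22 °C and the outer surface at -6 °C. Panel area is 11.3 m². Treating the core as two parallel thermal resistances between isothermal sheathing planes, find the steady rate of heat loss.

Sheathing layers in series; stud and cavity paths in parallel between them.
R_inner = 0.012/(0.114×11.3) = 0.009315 K/W
R_stud  = 0.095/(53.5×0.13×11.3) = 0.001209 K/W
R_cav   = 0.095/(0.0414×0.87×11.3) = 0.2334 K/W
1/R_core = 1/R_stud + 1/R_cav → R_core = 0.001203 K/W
R_outer = 0.017/(0.197×11.3) = 0.007637 K/W
R_total = 0.01815 K/W
Q = ΔT/R_total = 28/0.01815

Q ≈ 1540 W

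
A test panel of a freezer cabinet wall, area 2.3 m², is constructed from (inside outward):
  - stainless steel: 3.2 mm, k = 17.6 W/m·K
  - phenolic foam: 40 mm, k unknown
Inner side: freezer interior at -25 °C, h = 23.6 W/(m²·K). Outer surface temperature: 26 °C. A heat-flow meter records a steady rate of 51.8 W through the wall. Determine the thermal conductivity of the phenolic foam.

k ≈ 0.018 W/(m·K)

Thermal resistances in series:
R_inner film = 1/(h_i·A) = 1/(23.6×2.3) = 0.01842 K/W
R_stainless steel = L/(kA) = 0.0032/(17.6×2.3) = 7.905×10^-5 K/W
Sum of known resistances R_other = 0.0185 K/W
Total R = ΔT/Q = 51/51.8 = 0.9846 K/W
R_phenolic foam = R_total − R_other = 0.9661 K/W
k = L/(R·A) = 0.04/(0.9661×2.3)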